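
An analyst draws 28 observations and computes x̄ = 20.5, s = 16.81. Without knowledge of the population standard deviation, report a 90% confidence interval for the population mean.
(15.09, 25.91)

t-interval (σ unknown):
df = n - 1 = 27
t* = 1.703 for 90% confidence

Margin of error = t* · s/√n = 1.703 · 16.81/√28 = 5.41

CI: (15.09, 25.91)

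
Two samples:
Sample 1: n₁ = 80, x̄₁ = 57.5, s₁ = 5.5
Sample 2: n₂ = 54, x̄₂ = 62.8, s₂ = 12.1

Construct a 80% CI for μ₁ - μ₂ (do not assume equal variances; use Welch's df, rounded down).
(-7.57, -3.03)

Difference: x̄₁ - x̄₂ = -5.30
SE = √(s₁²/n₁ + s₂²/n₂) = √(5.5²/80 + 12.1²/54) = 1.7577
df = 67.93 → 67 (Welch–Satterthwaite, rounded down)
t* = 1.294

CI: -5.30 ± 1.294 · 1.7577 = -5.30 ± 2.27 = (-7.57, -3.03)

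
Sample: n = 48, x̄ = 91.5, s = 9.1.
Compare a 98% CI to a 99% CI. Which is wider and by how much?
99% CI is wider by 0.72

df = 47
98% CI: t* = 2.408, (88.34, 94.66), width = 2 · t* · s/√n = 6.33
99% CI: t* = 2.685, (87.97, 95.03), width = 2 · t* · s/√n = 7.05

The 99% CI is wider by 7.05 - 6.33 = 0.72.
Higher confidence requires a wider interval.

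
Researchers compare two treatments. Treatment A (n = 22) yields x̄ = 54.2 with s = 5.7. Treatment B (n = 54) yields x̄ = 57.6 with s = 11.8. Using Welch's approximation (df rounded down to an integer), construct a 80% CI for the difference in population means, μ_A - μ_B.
(-6.01, -0.79)

Difference: x̄₁ - x̄₂ = -3.40
SE = √(s₁²/n₁ + s₂²/n₂) = √(5.7²/22 + 11.8²/54) = 2.0138
df = 71.72 → 71 (Welch–Satterthwaite, rounded down)
t* = 1.294

CI: -3.40 ± 1.294 · 2.0138 = -3.40 ± 2.61 = (-6.01, -0.79)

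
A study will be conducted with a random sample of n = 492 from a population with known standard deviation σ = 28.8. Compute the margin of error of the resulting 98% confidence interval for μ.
Margin of error = 3.02

Margin of error = z* · σ/√n
= 2.326 · 28.8/√492
= 2.326 · 28.8/22.1811
= 3.02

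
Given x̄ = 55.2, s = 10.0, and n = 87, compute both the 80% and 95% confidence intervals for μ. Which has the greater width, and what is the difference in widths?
95% CI is wider by 1.49

df = 86
80% CI: t* = 1.291, (53.82, 56.58), width = 2 · t* · s/√n = 2.77
95% CI: t* = 1.988, (53.07, 57.33), width = 2 · t* · s/√n = 4.26

The 95% CI is wider by 4.26 - 2.77 = 1.49.
Higher confidence requires a wider interval.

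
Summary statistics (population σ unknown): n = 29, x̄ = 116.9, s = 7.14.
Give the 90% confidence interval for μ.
(114.64, 119.16)

t-interval (σ unknown):
df = n - 1 = 28
t* = 1.701 for 90% confidence

Margin of error = t* · s/√n = 1.701 · 7.14/√29 = 2.26

CI: (114.64, 119.16)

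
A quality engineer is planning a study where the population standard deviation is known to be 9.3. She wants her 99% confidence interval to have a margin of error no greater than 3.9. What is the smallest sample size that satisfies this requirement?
n ≥ 38

For margin E ≤ 3.9:
n ≥ (z* · σ / E)²
n ≥ (2.576 · 9.3 / 3.9)²
n ≥ 37.73

Minimum n = 38 (rounding up)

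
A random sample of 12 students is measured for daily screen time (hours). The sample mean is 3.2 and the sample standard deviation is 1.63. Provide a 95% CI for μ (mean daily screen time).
(2.16, 4.24)

t-interval (σ unknown):
df = n - 1 = 11
t* = 2.201 for 95% confidence

Margin of error = t* · s/√n = 2.201 · 1.63/√12 = 1.04

CI: (2.16, 4.24)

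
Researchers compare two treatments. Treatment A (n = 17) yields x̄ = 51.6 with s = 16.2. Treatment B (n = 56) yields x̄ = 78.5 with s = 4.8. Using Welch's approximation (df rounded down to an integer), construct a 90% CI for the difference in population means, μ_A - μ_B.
(-33.85, -19.95)

Difference: x̄₁ - x̄₂ = -26.90
SE = √(s₁²/n₁ + s₂²/n₂) = √(16.2²/17 + 4.8²/56) = 3.9811
df = 16.86 → 16 (Welch–Satterthwaite, rounded down)
t* = 1.746

CI: -26.90 ± 1.746 · 3.9811 = -26.90 ± 6.95 = (-33.85, -19.95)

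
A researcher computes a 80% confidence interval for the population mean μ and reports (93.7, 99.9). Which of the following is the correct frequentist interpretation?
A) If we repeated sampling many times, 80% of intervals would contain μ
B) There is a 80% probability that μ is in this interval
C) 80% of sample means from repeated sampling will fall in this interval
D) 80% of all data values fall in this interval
A

A) Correct — this is the frequentist long-run coverage interpretation.
B) Wrong — μ is fixed; the randomness lives in the interval, not in μ.
C) Wrong — coverage applies to intervals containing μ, not to future x̄ values.
D) Wrong — a CI is about the parameter μ, not individual data values.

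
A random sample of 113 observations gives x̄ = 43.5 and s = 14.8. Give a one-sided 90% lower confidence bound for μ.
μ ≥ 41.71

Lower bound (one-sided):
t* = 1.289 (one-sided for 90%)
Lower bound = x̄ - t* · s/√n = 43.5 - 1.289 · 14.8/√113 = 41.71

We are 90% confident that μ ≥ 41.71.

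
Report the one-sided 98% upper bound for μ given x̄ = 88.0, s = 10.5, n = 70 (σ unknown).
μ ≤ 90.63

Upper bound (one-sided):
t* = 2.093 (one-sided for 98%)
Upper bound = x̄ + t* · s/√n = 88.0 + 2.093 · 10.5/√70 = 90.63

We are 98% confident that μ ≤ 90.63.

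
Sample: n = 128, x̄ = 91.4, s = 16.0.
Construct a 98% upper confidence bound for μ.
μ ≤ 94.33

Upper bound (one-sided):
t* = 2.075 (one-sided for 98%)
Upper bound = x̄ + t* · s/√n = 91.4 + 2.075 · 16.0/√128 = 94.33

We are 98% confident that μ ≤ 94.33.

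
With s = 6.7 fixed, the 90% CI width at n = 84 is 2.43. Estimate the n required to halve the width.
n ≈ 336

CI width ∝ 1/√n
To reduce width by factor 2, need √n to grow by 2 → need 2² = 4 times as many samples.

Current: n = 84, width = 2.43
New: n = 336, width ≈ 1.21

Width reduced by factor of 2.43/1.21 = 2.01.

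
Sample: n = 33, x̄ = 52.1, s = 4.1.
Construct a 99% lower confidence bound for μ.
μ ≥ 50.35

Lower bound (one-sided):
t* = 2.449 (one-sided for 99%)
Lower bound = x̄ - t* · s/√n = 52.1 - 2.449 · 4.1/√33 = 50.35

We are 99% confident that μ ≥ 50.35.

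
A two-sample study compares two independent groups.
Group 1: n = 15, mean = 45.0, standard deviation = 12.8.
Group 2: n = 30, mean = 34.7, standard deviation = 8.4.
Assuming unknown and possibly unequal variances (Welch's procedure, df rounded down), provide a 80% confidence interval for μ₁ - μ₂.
(5.47, 15.13)

Difference: x̄₁ - x̄₂ = 10.30
SE = √(s₁²/n₁ + s₂²/n₂) = √(12.8²/15 + 8.4²/30) = 3.6434
df = 20.23 → 20 (Welch–Satterthwaite, rounded down)
t* = 1.325

CI: 10.30 ± 1.325 · 3.6434 = 10.30 ± 4.83 = (5.47, 15.13)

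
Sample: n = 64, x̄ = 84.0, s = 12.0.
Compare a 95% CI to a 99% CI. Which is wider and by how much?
99% CI is wider by 1.98

df = 63
95% CI: t* = 1.998, (81.00, 87.00), width = 2 · t* · s/√n = 5.99
99% CI: t* = 2.656, (80.02, 87.98), width = 2 · t* · s/√n = 7.97

The 99% CI is wider by 7.97 - 5.99 = 1.98.
Higher confidence requires a wider interval.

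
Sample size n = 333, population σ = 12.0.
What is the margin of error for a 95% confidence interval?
Margin of error = 1.29

Margin of error = z* · σ/√n
= 1.960 · 12.0/√333
= 1.960 · 12.0/18.2483
= 1.29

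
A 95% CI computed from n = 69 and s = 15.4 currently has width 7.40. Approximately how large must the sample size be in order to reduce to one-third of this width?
n ≈ 621

CI width ∝ 1/√n
To reduce width by factor 3, need √n to grow by 3 → need 3² = 9 times as many samples.

Current: n = 69, width = 7.40
New: n = 621, width ≈ 2.43

Width reduced by factor of 7.40/2.43 = 3.05.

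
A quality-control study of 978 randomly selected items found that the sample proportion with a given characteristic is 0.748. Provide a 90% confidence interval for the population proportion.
(0.725, 0.771)

Proportion CI:
SE = √(p̂(1-p̂)/n) = √(0.748 · 0.252 / 978) = 0.01388

z* = 1.645
Margin = z* · SE = 1.645 · 0.01388 = 0.0228

CI: 0.748 ± 0.0228 = (0.725, 0.771)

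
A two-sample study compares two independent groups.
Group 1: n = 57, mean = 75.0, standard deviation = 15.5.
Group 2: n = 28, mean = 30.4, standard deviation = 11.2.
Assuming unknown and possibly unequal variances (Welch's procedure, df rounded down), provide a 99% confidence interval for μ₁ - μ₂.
(36.79, 52.41)

Difference: x̄₁ - x̄₂ = 44.60
SE = √(s₁²/n₁ + s₂²/n₂) = √(15.5²/57 + 11.2²/28) = 2.9487
df = 71.28 → 71 (Welch–Satterthwaite, rounded down)
t* = 2.647

CI: 44.60 ± 2.647 · 2.9487 = 44.60 ± 7.81 = (36.79, 52.41)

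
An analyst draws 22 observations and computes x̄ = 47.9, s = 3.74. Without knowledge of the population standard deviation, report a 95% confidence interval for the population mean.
(46.24, 49.56)

t-interval (σ unknown):
df = n - 1 = 21
t* = 2.080 for 95% confidence

Margin of error = t* · s/√n = 2.080 · 3.74/√22 = 1.66

CI: (46.24, 49.56)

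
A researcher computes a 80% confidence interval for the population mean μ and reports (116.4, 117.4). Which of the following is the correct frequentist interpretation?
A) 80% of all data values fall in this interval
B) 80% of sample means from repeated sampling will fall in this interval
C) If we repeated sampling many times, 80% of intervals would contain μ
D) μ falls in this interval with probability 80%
C

A) Wrong — a CI is about the parameter μ, not individual data values.
B) Wrong — coverage applies to intervals containing μ, not to future x̄ values.
C) Correct — this is the frequentist long-run coverage interpretation.
D) Wrong — μ is fixed; the randomness lives in the interval, not in μ.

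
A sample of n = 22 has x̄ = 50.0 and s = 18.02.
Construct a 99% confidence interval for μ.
(39.12, 60.88)

t-interval (σ unknown):
df = n - 1 = 21
t* = 2.831 for 99% confidence

Margin of error = t* · s/√n = 2.831 · 18.02/√22 = 10.88

CI: (39.12, 60.88)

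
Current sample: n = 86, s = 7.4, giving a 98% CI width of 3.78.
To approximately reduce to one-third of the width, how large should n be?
n ≈ 774

CI width ∝ 1/√n
To reduce width by factor 3, need √n to grow by 3 → need 3² = 9 times as many samples.

Current: n = 86, width = 3.78
New: n = 774, width ≈ 1.24

Width reduced by factor of 3.78/1.24 = 3.05.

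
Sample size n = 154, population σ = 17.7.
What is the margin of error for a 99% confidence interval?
Margin of error = 3.67

Margin of error = z* · σ/√n
= 2.576 · 17.7/√154
= 2.576 · 17.7/12.4097
= 3.67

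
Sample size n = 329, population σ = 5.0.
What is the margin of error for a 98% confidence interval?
Margin of error = 0.64

Margin of error = z* · σ/√n
= 2.326 · 5.0/√329
= 2.326 · 5.0/18.1384
= 0.64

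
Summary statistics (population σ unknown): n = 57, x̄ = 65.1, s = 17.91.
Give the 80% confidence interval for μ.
(62.02, 68.18)

t-interval (σ unknown):
df = n - 1 = 56
t* = 1.297 for 80% confidence

Margin of error = t* · s/√n = 1.297 · 17.91/√57 = 3.08

CI: (62.02, 68.18)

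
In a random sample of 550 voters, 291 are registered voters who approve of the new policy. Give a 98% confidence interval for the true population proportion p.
(0.480, 0.579)

Proportion CI:
p̂ = 291/550 = 0.52909
SE = √(p̂(1-p̂)/n) = √(0.52909 · 0.47091 / 550) = 0.02128

z* = 2.326
Margin = z* · SE = 2.326 · 0.02128 = 0.0495

CI: 0.52909 ± 0.0495 = (0.480, 0.579)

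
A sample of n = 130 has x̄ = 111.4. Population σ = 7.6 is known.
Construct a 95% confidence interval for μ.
(110.09, 112.71)

z-interval (σ known):
z* = 1.960 for 95% confidence

Margin of error = z* · σ/√n = 1.960 · 7.6/√130 = 1.31

CI: (111.4 - 1.31, 111.4 + 1.31) = (110.09, 112.71)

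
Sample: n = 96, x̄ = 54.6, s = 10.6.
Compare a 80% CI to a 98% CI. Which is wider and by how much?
98% CI is wider by 2.33

df = 95
80% CI: t* = 1.291, (53.20, 56.00), width = 2 · t* · s/√n = 2.79
98% CI: t* = 2.366, (52.04, 57.16), width = 2 · t* · s/√n = 5.12

The 98% CI is wider by 5.12 - 2.79 = 2.33.
Higher confidence requires a wider interval.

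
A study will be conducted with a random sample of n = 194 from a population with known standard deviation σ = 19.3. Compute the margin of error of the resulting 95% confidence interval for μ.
Margin of error = 2.72

Margin of error = z* · σ/√n
= 1.960 · 19.3/√194
= 1.960 · 19.3/13.9284
= 2.72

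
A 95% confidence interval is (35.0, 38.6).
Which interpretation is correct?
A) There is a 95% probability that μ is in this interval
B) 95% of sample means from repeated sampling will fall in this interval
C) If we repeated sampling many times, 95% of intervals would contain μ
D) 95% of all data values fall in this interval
C

A) Wrong — μ is fixed; the randomness lives in the interval, not in μ.
B) Wrong — coverage applies to intervals containing μ, not to future x̄ values.
C) Correct — this is the frequentist long-run coverage interpretation.
D) Wrong — a CI is about the parameter μ, not individual data values.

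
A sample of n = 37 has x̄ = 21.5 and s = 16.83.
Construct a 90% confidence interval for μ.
(16.83, 26.17)

t-interval (σ unknown):
df = n - 1 = 36
t* = 1.688 for 90% confidence

Margin of error = t* · s/√n = 1.688 · 16.83/√37 = 4.67

CI: (16.83, 26.17)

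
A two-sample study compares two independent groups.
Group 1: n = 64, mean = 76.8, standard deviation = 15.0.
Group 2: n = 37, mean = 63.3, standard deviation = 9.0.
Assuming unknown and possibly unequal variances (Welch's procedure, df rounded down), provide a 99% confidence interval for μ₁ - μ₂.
(7.23, 19.77)

Difference: x̄₁ - x̄₂ = 13.50
SE = √(s₁²/n₁ + s₂²/n₂) = √(15.0²/64 + 9.0²/37) = 2.3885
df = 98.83 → 98 (Welch–Satterthwaite, rounded down)
t* = 2.627

CI: 13.50 ± 2.627 · 2.3885 = 13.50 ± 6.27 = (7.23, 19.77)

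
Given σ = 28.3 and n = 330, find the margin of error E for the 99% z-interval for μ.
Margin of error = 4.01

Margin of error = z* · σ/√n
= 2.576 · 28.3/√330
= 2.576 · 28.3/18.1659
= 4.01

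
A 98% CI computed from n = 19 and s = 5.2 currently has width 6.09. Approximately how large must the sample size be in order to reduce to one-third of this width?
n ≈ 171

CI width ∝ 1/√n
To reduce width by factor 3, need √n to grow by 3 → need 3² = 9 times as many samples.

Current: n = 19, width = 6.09
New: n = 171, width ≈ 1.87

Width reduced by factor of 6.09/1.87 = 3.26.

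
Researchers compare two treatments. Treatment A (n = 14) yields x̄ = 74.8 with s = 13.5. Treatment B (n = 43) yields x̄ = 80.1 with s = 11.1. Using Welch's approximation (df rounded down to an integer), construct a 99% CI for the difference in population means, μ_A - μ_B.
(-16.70, 6.10)

Difference: x̄₁ - x̄₂ = -5.30
SE = √(s₁²/n₁ + s₂²/n₂) = √(13.5²/14 + 11.1²/43) = 3.9854
df = 19.07 → 19 (Welch–Satterthwaite, rounded down)
t* = 2.861

CI: -5.30 ± 2.861 · 3.9854 = -5.30 ± 11.40 = (-16.70, 6.10)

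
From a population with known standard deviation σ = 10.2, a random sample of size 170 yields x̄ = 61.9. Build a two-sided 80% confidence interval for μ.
(60.90, 62.90)

z-interval (σ known):
z* = 1.282 for 80% confidence

Margin of error = z* · σ/√n = 1.282 · 10.2/√170 = 1.00

CI: (61.9 - 1.00, 61.9 + 1.00) = (60.90, 62.90)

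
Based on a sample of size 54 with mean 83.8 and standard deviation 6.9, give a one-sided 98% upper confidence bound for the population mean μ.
μ ≤ 85.78

Upper bound (one-sided):
t* = 2.106 (one-sided for 98%)
Upper bound = x̄ + t* · s/√n = 83.8 + 2.106 · 6.9/√54 = 85.78

We are 98% confident that μ ≤ 85.78.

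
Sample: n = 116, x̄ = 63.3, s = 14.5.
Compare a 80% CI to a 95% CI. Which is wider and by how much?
95% CI is wider by 1.86

df = 115
80% CI: t* = 1.289, (61.56, 65.04), width = 2 · t* · s/√n = 3.47
95% CI: t* = 1.981, (60.63, 65.97), width = 2 · t* · s/√n = 5.33

The 95% CI is wider by 5.33 - 3.47 = 1.86.
Higher confidence requires a wider interval.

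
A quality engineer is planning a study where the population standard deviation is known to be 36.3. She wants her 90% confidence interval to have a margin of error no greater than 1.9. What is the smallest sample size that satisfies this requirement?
n ≥ 988

For margin E ≤ 1.9:
n ≥ (z* · σ / E)²
n ≥ (1.645 · 36.3 / 1.9)²
n ≥ 987.73

Minimum n = 988 (rounding up)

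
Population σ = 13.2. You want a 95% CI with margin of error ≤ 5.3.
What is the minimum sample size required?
n ≥ 24

For margin E ≤ 5.3:
n ≥ (z* · σ / E)²
n ≥ (1.960 · 13.2 / 5.3)²
n ≥ 23.83

Minimum n = 24 (rounding up)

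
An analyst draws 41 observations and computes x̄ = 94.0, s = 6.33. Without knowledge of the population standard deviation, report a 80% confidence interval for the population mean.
(92.71, 95.29)

t-interval (σ unknown):
df = n - 1 = 40
t* = 1.303 for 80% confidence

Margin of error = t* · s/√n = 1.303 · 6.33/√41 = 1.29

CI: (92.71, 95.29)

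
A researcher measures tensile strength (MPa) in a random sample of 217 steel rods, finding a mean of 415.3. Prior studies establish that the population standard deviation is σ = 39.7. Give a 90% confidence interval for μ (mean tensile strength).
(410.87, 419.73)

z-interval (σ known):
z* = 1.645 for 90% confidence

Margin of error = z* · σ/√n = 1.645 · 39.7/√217 = 4.43

CI: (415.3 - 4.43, 415.3 + 4.43) = (410.87, 419.73)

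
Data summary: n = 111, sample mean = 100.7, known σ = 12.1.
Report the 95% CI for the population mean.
(98.45, 102.95)

z-interval (σ known):
z* = 1.960 for 95% confidence

Margin of error = z* · σ/√n = 1.960 · 12.1/√111 = 2.25

CI: (100.7 - 2.25, 100.7 + 2.25) = (98.45, 102.95)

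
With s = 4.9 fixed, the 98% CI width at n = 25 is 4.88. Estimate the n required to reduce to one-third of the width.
n ≈ 225

CI width ∝ 1/√n
To reduce width by factor 3, need √n to grow by 3 → need 3² = 9 times as many samples.

Current: n = 25, width = 4.88
New: n = 225, width ≈ 1.53

Width reduced by factor of 4.88/1.53 = 3.19.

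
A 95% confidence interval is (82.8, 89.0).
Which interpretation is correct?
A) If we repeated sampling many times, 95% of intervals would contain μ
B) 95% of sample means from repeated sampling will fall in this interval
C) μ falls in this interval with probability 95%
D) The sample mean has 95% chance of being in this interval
A

A) Correct — this is the frequentist long-run coverage interpretation.
B) Wrong — coverage applies to intervals containing μ, not to future x̄ values.
C) Wrong — μ is fixed; the randomness lives in the interval, not in μ.
D) Wrong — x̄ is observed and sits in the interval by construction.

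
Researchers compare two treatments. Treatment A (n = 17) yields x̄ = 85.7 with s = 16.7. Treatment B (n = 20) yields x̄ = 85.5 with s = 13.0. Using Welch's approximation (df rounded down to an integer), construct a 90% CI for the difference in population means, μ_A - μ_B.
(-8.26, 8.66)

Difference: x̄₁ - x̄₂ = 0.20
SE = √(s₁²/n₁ + s₂²/n₂) = √(16.7²/17 + 13.0²/20) = 4.9855
df = 30.02 → 30 (Welch–Satterthwaite, rounded down)
t* = 1.697

CI: 0.20 ± 1.697 · 4.9855 = 0.20 ± 8.46 = (-8.26, 8.66)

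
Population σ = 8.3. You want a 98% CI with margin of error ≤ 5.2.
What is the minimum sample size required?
n ≥ 14

For margin E ≤ 5.2:
n ≥ (z* · σ / E)²
n ≥ (2.326 · 8.3 / 5.2)²
n ≥ 13.78

Minimum n = 14 (rounding up)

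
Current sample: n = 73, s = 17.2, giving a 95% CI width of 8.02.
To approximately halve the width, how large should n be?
n ≈ 292

CI width ∝ 1/√n
To reduce width by factor 2, need √n to grow by 2 → need 2² = 4 times as many samples.

Current: n = 73, width = 8.02
New: n = 292, width ≈ 3.96

Width reduced by factor of 8.02/3.96 = 2.03.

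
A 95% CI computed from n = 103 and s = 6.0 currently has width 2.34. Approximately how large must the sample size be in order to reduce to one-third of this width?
n ≈ 927

CI width ∝ 1/√n
To reduce width by factor 3, need √n to grow by 3 → need 3² = 9 times as many samples.

Current: n = 103, width = 2.34
New: n = 927, width ≈ 0.77

Width reduced by factor of 2.34/0.77 = 3.04.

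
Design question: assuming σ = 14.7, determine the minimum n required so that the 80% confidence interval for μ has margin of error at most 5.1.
n ≥ 14

For margin E ≤ 5.1:
n ≥ (z* · σ / E)²
n ≥ (1.282 · 14.7 / 5.1)²
n ≥ 13.65

Minimum n = 14 (rounding up)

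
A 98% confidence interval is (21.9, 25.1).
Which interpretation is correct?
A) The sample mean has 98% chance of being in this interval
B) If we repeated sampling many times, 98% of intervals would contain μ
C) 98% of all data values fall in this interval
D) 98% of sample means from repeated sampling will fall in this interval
B

A) Wrong — x̄ is observed and sits in the interval by construction.
B) Correct — this is the frequentist long-run coverage interpretation.
C) Wrong — a CI is about the parameter μ, not individual data values.
D) Wrong — coverage applies to intervals containing μ, not to future x̄ values.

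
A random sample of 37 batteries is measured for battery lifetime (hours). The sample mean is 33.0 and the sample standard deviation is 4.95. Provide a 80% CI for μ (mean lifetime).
(31.94, 34.06)

t-interval (σ unknown):
df = n - 1 = 36
t* = 1.306 for 80% confidence

Margin of error = t* · s/√n = 1.306 · 4.95/√37 = 1.06

CI: (31.94, 34.06)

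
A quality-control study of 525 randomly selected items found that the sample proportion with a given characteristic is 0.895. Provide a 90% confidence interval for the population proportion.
(0.873, 0.917)

Proportion CI:
SE = √(p̂(1-p̂)/n) = √(0.895 · 0.105 / 525) = 0.01338

z* = 1.645
Margin = z* · SE = 1.645 · 0.01338 = 0.0220

CI: 0.895 ± 0.0220 = (0.873, 0.917)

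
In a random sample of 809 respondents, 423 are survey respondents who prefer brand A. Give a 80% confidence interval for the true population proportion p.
(0.500, 0.545)

Proportion CI:
p̂ = 423/809 = 0.52287
SE = √(p̂(1-p̂)/n) = √(0.52287 · 0.47713 / 809) = 0.01756

z* = 1.282
Margin = z* · SE = 1.282 · 0.01756 = 0.0225

CI: 0.52287 ± 0.0225 = (0.500, 0.545)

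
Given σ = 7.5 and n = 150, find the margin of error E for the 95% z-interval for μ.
Margin of error = 1.20

Margin of error = z* · σ/√n
= 1.960 · 7.5/√150
= 1.960 · 7.5/12.2474
= 1.20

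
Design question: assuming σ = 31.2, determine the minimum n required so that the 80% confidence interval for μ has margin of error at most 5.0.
n ≥ 64

For margin E ≤ 5.0:
n ≥ (z* · σ / E)²
n ≥ (1.282 · 31.2 / 5.0)²
n ≥ 63.99

Minimum n = 64 (rounding up)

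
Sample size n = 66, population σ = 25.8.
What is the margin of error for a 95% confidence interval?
Margin of error = 6.22

Margin of error = z* · σ/√n
= 1.960 · 25.8/√66
= 1.960 · 25.8/8.1240
= 6.22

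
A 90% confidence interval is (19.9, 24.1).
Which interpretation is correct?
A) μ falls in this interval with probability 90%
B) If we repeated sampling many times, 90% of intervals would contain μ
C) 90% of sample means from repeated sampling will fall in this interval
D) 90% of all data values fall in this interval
B

A) Wrong — μ is fixed; the randomness lives in the interval, not in μ.
B) Correct — this is the frequentist long-run coverage interpretation.
C) Wrong — coverage applies to intervals containing μ, not to future x̄ values.
D) Wrong — a CI is about the parameter μ, not individual data values.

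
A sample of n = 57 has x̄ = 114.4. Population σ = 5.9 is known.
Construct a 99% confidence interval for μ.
(112.39, 116.41)

z-interval (σ known):
z* = 2.576 for 99% confidence

Margin of error = z* · σ/√n = 2.576 · 5.9/√57 = 2.01

CI: (114.4 - 2.01, 114.4 + 2.01) = (112.39, 116.41)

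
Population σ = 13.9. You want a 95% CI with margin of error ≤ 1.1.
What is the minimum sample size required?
n ≥ 614

For margin E ≤ 1.1:
n ≥ (z* · σ / E)²
n ≥ (1.960 · 13.9 / 1.1)²
n ≥ 613.42

Minimum n = 614 (rounding up)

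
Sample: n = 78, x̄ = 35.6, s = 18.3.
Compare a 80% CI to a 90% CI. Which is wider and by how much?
90% CI is wider by 1.54

df = 77
80% CI: t* = 1.293, (32.92, 38.28), width = 2 · t* · s/√n = 5.36
90% CI: t* = 1.665, (32.15, 39.05), width = 2 · t* · s/√n = 6.90

The 90% CI is wider by 6.90 - 5.36 = 1.54.
Higher confidence requires a wider interval.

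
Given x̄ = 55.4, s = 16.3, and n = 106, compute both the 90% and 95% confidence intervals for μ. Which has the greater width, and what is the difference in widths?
95% CI is wider by 1.03

df = 105
90% CI: t* = 1.659, (52.77, 58.03), width = 2 · t* · s/√n = 5.25
95% CI: t* = 1.983, (52.26, 58.54), width = 2 · t* · s/√n = 6.28

The 95% CI is wider by 6.28 - 5.25 = 1.03.
Higher confidence requires a wider interval.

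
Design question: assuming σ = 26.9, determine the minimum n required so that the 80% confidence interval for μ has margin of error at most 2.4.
n ≥ 207

For margin E ≤ 2.4:
n ≥ (z* · σ / E)²
n ≥ (1.282 · 26.9 / 2.4)²
n ≥ 206.47

Minimum n = 207 (rounding up)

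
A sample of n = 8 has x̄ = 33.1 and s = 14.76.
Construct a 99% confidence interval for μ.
(14.84, 51.36)

t-interval (σ unknown):
df = n - 1 = 7
t* = 3.499 for 99% confidence

Margin of error = t* · s/√n = 3.499 · 14.76/√8 = 18.26

CI: (14.84, 51.36)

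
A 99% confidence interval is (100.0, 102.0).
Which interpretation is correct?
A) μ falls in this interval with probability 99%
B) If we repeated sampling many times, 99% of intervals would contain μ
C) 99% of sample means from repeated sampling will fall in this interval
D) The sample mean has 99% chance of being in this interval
B

A) Wrong — μ is fixed; the randomness lives in the interval, not in μ.
B) Correct — this is the frequentist long-run coverage interpretation.
C) Wrong — coverage applies to intervals containing μ, not to future x̄ values.
D) Wrong — x̄ is observed and sits in the interval by construction.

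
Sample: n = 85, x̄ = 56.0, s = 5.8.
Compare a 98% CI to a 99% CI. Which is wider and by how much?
99% CI is wider by 0.34

df = 84
98% CI: t* = 2.372, (54.51, 57.49), width = 2 · t* · s/√n = 2.98
99% CI: t* = 2.636, (54.34, 57.66), width = 2 · t* · s/√n = 3.32

The 99% CI is wider by 3.32 - 2.98 = 0.34.
Higher confidence requires a wider interval.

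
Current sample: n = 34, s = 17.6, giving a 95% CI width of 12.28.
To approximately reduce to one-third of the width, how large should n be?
n ≈ 306

CI width ∝ 1/√n
To reduce width by factor 3, need √n to grow by 3 → need 3² = 9 times as many samples.

Current: n = 34, width = 12.28
New: n = 306, width ≈ 3.96

Width reduced by factor of 12.28/3.96 = 3.10.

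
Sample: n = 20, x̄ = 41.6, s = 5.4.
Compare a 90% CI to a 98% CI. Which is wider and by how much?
98% CI is wider by 1.95

df = 19
90% CI: t* = 1.729, (39.51, 43.69), width = 2 · t* · s/√n = 4.18
98% CI: t* = 2.539, (38.53, 44.67), width = 2 · t* · s/√n = 6.13

The 98% CI is wider by 6.13 - 4.18 = 1.95.
Higher confidence requires a wider interval.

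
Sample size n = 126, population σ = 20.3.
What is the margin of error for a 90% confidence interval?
Margin of error = 2.97

Margin of error = z* · σ/√n
= 1.645 · 20.3/√126
= 1.645 · 20.3/11.2250
= 2.97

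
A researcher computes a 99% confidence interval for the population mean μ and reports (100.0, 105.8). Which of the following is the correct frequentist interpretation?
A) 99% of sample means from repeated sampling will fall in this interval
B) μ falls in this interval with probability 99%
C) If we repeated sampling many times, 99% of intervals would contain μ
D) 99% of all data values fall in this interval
C

A) Wrong — coverage applies to intervals containing μ, not to future x̄ values.
B) Wrong — μ is fixed; the randomness lives in the interval, not in μ.
C) Correct — this is the frequentist long-run coverage interpretation.
D) Wrong — a CI is about the parameter μ, not individual data values.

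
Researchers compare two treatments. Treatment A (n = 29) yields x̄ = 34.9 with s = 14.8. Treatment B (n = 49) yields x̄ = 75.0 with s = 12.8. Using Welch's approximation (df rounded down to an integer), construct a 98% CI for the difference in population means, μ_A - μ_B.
(-48.02, -32.18)

Difference: x̄₁ - x̄₂ = -40.10
SE = √(s₁²/n₁ + s₂²/n₂) = √(14.8²/29 + 12.8²/49) = 3.3010
df = 52.30 → 52 (Welch–Satterthwaite, rounded down)
t* = 2.400

CI: -40.10 ± 2.400 · 3.3010 = -40.10 ± 7.92 = (-48.02, -32.18)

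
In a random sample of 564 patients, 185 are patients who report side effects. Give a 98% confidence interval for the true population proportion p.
(0.282, 0.374)

Proportion CI:
p̂ = 185/564 = 0.32801
SE = √(p̂(1-p̂)/n) = √(0.32801 · 0.67199 / 564) = 0.01977

z* = 2.326
Margin = z* · SE = 2.326 · 0.01977 = 0.0460

CI: 0.32801 ± 0.0460 = (0.282, 0.374)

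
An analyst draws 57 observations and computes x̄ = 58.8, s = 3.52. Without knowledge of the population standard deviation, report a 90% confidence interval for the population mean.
(58.02, 59.58)

t-interval (σ unknown):
df = n - 1 = 56
t* = 1.673 for 90% confidence

Margin of error = t* · s/√n = 1.673 · 3.52/√57 = 0.78

CI: (58.02, 59.58)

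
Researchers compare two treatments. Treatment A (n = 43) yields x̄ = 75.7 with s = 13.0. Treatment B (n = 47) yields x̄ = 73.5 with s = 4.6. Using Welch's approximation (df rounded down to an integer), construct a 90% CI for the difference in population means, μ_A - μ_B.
(-1.31, 5.71)

Difference: x̄₁ - x̄₂ = 2.20
SE = √(s₁²/n₁ + s₂²/n₂) = √(13.0²/43 + 4.6²/47) = 2.0930
df = 51.56 → 51 (Welch–Satterthwaite, rounded down)
t* = 1.675

CI: 2.20 ± 1.675 · 2.0930 = 2.20 ± 3.51 = (-1.31, 5.71)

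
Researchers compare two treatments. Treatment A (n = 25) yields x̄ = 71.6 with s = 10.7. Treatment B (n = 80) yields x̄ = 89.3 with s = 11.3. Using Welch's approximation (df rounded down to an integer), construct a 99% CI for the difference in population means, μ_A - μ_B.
(-24.40, -11.00)

Difference: x̄₁ - x̄₂ = -17.70
SE = √(s₁²/n₁ + s₂²/n₂) = √(10.7²/25 + 11.3²/80) = 2.4851
df = 42.09 → 42 (Welch–Satterthwaite, rounded down)
t* = 2.698

CI: -17.70 ± 2.698 · 2.4851 = -17.70 ± 6.70 = (-24.40, -11.00)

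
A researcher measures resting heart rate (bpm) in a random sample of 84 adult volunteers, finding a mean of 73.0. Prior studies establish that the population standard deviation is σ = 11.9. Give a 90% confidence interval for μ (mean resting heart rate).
(70.86, 75.14)

z-interval (σ known):
z* = 1.645 for 90% confidence

Margin of error = z* · σ/√n = 1.645 · 11.9/√84 = 2.14

CI: (73.0 - 2.14, 73.0 + 2.14) = (70.86, 75.14)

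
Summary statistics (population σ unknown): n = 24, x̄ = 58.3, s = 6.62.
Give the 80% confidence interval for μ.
(56.52, 60.08)

t-interval (σ unknown):
df = n - 1 = 23
t* = 1.319 for 80% confidence

Margin of error = t* · s/√n = 1.319 · 6.62/√24 = 1.78

CI: (56.52, 60.08)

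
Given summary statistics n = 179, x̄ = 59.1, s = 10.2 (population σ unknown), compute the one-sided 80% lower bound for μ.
μ ≥ 58.46

Lower bound (one-sided):
t* = 0.844 (one-sided for 80%)
Lower bound = x̄ - t* · s/√n = 59.1 - 0.844 · 10.2/√179 = 58.46

We are 80% confident that μ ≥ 58.46.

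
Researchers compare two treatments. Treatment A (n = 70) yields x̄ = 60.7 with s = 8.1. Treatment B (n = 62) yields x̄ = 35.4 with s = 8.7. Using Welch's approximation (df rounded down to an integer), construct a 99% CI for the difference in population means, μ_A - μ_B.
(21.46, 29.14)

Difference: x̄₁ - x̄₂ = 25.30
SE = √(s₁²/n₁ + s₂²/n₂) = √(8.1²/70 + 8.7²/62) = 1.4690
df = 125.32 → 125 (Welch–Satterthwaite, rounded down)
t* = 2.616

CI: 25.30 ± 2.616 · 1.4690 = 25.30 ± 3.84 = (21.46, 29.14)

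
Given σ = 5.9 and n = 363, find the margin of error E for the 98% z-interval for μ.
Margin of error = 0.72

Margin of error = z* · σ/√n
= 2.326 · 5.9/√363
= 2.326 · 5.9/19.0526
= 0.72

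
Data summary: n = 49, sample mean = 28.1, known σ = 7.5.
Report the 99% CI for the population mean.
(25.34, 30.86)

z-interval (σ known):
z* = 2.576 for 99% confidence

Margin of error = z* · σ/√n = 2.576 · 7.5/√49 = 2.76

CI: (28.1 - 2.76, 28.1 + 2.76) = (25.34, 30.86)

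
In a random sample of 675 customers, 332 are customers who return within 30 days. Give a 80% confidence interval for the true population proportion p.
(0.467, 0.517)

Proportion CI:
p̂ = 332/675 = 0.49185
SE = √(p̂(1-p̂)/n) = √(0.49185 · 0.50815 / 675) = 0.01924

z* = 1.282
Margin = z* · SE = 1.282 · 0.01924 = 0.0247

CI: 0.49185 ± 0.0247 = (0.467, 0.517)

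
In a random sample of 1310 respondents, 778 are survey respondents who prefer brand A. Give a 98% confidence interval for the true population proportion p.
(0.562, 0.625)

Proportion CI:
p̂ = 778/1310 = 0.59389
SE = √(p̂(1-p̂)/n) = √(0.59389 · 0.40611 / 1310) = 0.01357

z* = 2.326
Margin = z* · SE = 2.326 · 0.01357 = 0.0316

CI: 0.59389 ± 0.0316 = (0.562, 0.625)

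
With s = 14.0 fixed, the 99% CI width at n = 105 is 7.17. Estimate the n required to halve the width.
n ≈ 420

CI width ∝ 1/√n
To reduce width by factor 2, need √n to grow by 2 → need 2² = 4 times as many samples.

Current: n = 105, width = 7.17
New: n = 420, width ≈ 3.54

Width reduced by factor of 7.17/3.54 = 2.03.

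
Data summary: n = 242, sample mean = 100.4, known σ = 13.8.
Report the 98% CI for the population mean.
(98.34, 102.46)

z-interval (σ known):
z* = 2.326 for 98% confidence

Margin of error = z* · σ/√n = 2.326 · 13.8/√242 = 2.06

CI: (100.4 - 2.06, 100.4 + 2.06) = (98.34, 102.46)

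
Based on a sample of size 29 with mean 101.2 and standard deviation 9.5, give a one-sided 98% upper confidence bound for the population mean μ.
μ ≤ 105.00

Upper bound (one-sided):
t* = 2.154 (one-sided for 98%)
Upper bound = x̄ + t* · s/√n = 101.2 + 2.154 · 9.5/√29 = 105.00

We are 98% confident that μ ≤ 105.00.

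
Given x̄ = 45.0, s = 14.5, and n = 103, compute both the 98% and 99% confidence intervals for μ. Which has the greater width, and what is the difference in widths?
99% CI is wider by 0.75

df = 102
98% CI: t* = 2.363, (41.62, 48.38), width = 2 · t* · s/√n = 6.75
99% CI: t* = 2.625, (41.25, 48.75), width = 2 · t* · s/√n = 7.50

The 99% CI is wider by 7.50 - 6.75 = 0.75.
Higher confidence requires a wider interval.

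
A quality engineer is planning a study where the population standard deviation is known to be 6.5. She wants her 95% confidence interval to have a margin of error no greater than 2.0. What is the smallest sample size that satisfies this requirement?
n ≥ 41

For margin E ≤ 2.0:
n ≥ (z* · σ / E)²
n ≥ (1.960 · 6.5 / 2.0)²
n ≥ 40.58

Minimum n = 41 (rounding up)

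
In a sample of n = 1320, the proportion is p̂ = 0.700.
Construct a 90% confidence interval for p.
(0.679, 0.721)

Proportion CI:
SE = √(p̂(1-p̂)/n) = √(0.700 · 0.300 / 1320) = 0.01261

z* = 1.645
Margin = z* · SE = 1.645 · 0.01261 = 0.0207

CI: 0.700 ± 0.0207 = (0.679, 0.721)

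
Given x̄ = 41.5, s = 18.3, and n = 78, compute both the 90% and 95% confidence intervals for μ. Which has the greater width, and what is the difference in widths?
95% CI is wider by 1.35

df = 77
90% CI: t* = 1.665, (38.05, 44.95), width = 2 · t* · s/√n = 6.90
95% CI: t* = 1.991, (37.37, 45.63), width = 2 · t* · s/√n = 8.25

The 95% CI is wider by 8.25 - 6.90 = 1.35.
Higher confidence requires a wider interval.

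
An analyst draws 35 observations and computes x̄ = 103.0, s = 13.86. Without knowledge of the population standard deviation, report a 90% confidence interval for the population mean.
(99.04, 106.96)

t-interval (σ unknown):
df = n - 1 = 34
t* = 1.691 for 90% confidence

Margin of error = t* · s/√n = 1.691 · 13.86/√35 = 3.96

CI: (99.04, 106.96)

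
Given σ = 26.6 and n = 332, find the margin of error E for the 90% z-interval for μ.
Margin of error = 2.40

Margin of error = z* · σ/√n
= 1.645 · 26.6/√332
= 1.645 · 26.6/18.2209
= 2.40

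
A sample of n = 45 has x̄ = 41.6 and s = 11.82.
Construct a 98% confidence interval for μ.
(37.35, 45.85)

t-interval (σ unknown):
df = n - 1 = 44
t* = 2.414 for 98% confidence

Margin of error = t* · s/√n = 2.414 · 11.82/√45 = 4.25

CI: (37.35, 45.85)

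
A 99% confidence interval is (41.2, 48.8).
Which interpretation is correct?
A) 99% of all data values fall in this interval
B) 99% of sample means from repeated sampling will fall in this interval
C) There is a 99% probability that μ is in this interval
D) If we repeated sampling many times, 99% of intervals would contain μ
D

A) Wrong — a CI is about the parameter μ, not individual data values.
B) Wrong — coverage applies to intervals containing μ, not to future x̄ values.
C) Wrong — μ is fixed; the randomness lives in the interval, not in μ.
D) Correct — this is the frequentist long-run coverage interpretation.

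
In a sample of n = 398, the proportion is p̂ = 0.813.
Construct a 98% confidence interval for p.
(0.768, 0.858)

Proportion CI:
SE = √(p̂(1-p̂)/n) = √(0.813 · 0.187 / 398) = 0.01954

z* = 2.326
Margin = z* · SE = 2.326 · 0.01954 = 0.0455

CI: 0.813 ± 0.0455 = (0.768, 0.858)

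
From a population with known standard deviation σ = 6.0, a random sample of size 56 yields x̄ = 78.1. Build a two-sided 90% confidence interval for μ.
(76.78, 79.42)

z-interval (σ known):
z* = 1.645 for 90% confidence

Margin of error = z* · σ/√n = 1.645 · 6.0/√56 = 1.32

CI: (78.1 - 1.32, 78.1 + 1.32) = (76.78, 79.42)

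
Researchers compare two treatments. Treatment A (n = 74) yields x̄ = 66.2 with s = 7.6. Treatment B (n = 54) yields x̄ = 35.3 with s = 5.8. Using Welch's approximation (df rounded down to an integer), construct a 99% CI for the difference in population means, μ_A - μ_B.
(27.80, 34.00)

Difference: x̄₁ - x̄₂ = 30.90
SE = √(s₁²/n₁ + s₂²/n₂) = √(7.6²/74 + 5.8²/54) = 1.1847
df = 125.72 → 125 (Welch–Satterthwaite, rounded down)
t* = 2.616

CI: 30.90 ± 2.616 · 1.1847 = 30.90 ± 3.10 = (27.80, 34.00)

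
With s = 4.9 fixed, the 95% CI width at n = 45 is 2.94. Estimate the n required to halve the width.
n ≈ 180

CI width ∝ 1/√n
To reduce width by factor 2, need √n to grow by 2 → need 2² = 4 times as many samples.

Current: n = 45, width = 2.94
New: n = 180, width ≈ 1.44

Width reduced by factor of 2.94/1.44 = 2.04.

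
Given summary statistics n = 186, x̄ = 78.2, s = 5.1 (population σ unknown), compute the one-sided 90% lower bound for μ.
μ ≥ 77.72

Lower bound (one-sided):
t* = 1.286 (one-sided for 90%)
Lower bound = x̄ - t* · s/√n = 78.2 - 1.286 · 5.1/√186 = 77.72

We are 90% confident that μ ≥ 77.72.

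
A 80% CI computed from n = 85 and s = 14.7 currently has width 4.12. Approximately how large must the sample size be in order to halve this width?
n ≈ 340

CI width ∝ 1/√n
To reduce width by factor 2, need √n to grow by 2 → need 2² = 4 times as many samples.

Current: n = 85, width = 4.12
New: n = 340, width ≈ 2.05

Width reduced by factor of 4.12/2.05 = 2.01.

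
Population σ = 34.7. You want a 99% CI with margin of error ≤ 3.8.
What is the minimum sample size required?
n ≥ 554

For margin E ≤ 3.8:
n ≥ (z* · σ / E)²
n ≥ (2.576 · 34.7 / 3.8)²
n ≥ 553.33

Minimum n = 554 (rounding up)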